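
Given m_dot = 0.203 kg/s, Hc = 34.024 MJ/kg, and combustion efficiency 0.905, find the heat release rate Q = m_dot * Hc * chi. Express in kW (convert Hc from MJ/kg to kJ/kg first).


Hc = 34.024 MJ/kg = 34.024 * 1000 kJ/kg = 34024 kJ/kg
Q = 0.203 kg/s * 34024 kJ/kg * 0.905 = 6250.7 kW

6250.7 kW


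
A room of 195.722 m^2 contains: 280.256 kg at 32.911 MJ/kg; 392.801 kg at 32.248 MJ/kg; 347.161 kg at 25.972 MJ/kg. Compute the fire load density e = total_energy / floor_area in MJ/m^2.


Total energy = 280.256*32.911 + 392.801*32.248 + 347.161*25.972
= 9223.505 + 12667.05 + 9016.465
= 30907.02 MJ
e = 30907.02 / 195.722 = 157.91 MJ/m^2

157.91 MJ/m^2


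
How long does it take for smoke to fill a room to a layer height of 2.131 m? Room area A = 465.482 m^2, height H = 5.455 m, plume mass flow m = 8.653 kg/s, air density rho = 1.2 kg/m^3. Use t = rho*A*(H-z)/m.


H - z = 3.324 m
t = 1.2 * 465.482 * 3.324 / 8.653 = 214.57 s

214.57 s


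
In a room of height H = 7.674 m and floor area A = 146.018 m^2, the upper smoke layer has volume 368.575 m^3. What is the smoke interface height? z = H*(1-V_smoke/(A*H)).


V/(A*H) = 0.32893
1 - 0.32893 = 0.67107
z = 7.674 * 0.67107 = 5.1498 m

5.1498 m


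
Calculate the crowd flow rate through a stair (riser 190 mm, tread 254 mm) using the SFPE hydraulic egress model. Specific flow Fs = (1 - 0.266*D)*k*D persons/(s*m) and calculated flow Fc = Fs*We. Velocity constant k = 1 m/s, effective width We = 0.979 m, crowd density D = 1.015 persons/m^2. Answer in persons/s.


1 - 0.266*D = 1 - 0.266*1.015 = 0.73001
Fs = 0.73001 * 1 * 1.015 = 0.74096 persons/(s*m)
Fc = 0.74096 * 0.979 = 0.72540 persons/s

0.72540 persons/s


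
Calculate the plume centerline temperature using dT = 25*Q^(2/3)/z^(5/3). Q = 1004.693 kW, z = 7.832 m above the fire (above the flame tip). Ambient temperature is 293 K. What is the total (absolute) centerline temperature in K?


Q^(2/3) = 100.31
z^(5/3) = 30.888
dT = 25 * 100.31 / 30.888 = 81.191 K
T = 293 + 81.191 = 374.19 K

374.19 K


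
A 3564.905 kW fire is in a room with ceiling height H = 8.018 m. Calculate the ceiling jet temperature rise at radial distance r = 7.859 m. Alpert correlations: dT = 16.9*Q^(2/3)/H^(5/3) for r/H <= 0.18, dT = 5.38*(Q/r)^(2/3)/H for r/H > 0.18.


r/H = 7.859 / 8.018 = 0.98017
r/H > 0.18, so dT = 5.38*(Q/r)^(2/3)/H
Q/r = 453.61
(Q/r)^(2/3) = 59.036
dT = 5.38 * 59.036 / 8.018 = 39.613 K

39.613 K


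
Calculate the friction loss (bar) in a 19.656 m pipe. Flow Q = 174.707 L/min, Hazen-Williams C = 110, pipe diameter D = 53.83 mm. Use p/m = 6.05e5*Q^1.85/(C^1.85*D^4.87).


Q^1.85 = 14069
C^1.85 = 5978.3
D^4.87 = 2.6921e+08
p/m = 0.0052889 bar/m
p_total = 0.0052889 * 19.656 = 0.10396 bar

0.10396 bar


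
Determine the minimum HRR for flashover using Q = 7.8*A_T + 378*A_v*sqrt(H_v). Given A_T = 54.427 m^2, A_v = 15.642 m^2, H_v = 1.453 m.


7.8*A_T = 424.53
sqrt(H_v) = 1.2054
378*A_v*sqrt(H_v) = 7127.2
Q = 424.53 + 7127.2 = 7551.7 kW

7551.7 kW


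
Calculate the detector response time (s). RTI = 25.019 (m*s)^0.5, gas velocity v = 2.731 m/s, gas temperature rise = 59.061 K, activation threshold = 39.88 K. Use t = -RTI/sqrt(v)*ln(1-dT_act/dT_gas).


dT_act/dT_gas = 0.67523
ln(1 - 0.67523) = -1.1247
t = -25.019 / sqrt(2.731) * -1.1247 = 17.027 s

17.027 s


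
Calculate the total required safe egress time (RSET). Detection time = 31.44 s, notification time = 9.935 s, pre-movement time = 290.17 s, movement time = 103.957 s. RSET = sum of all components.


Total = 31.44 + 9.935 + 290.17 + 103.957 = 435.502 s

435.502 s


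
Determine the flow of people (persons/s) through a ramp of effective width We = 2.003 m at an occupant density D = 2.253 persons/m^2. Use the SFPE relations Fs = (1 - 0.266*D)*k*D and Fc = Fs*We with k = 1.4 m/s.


1 - 0.266*D = 1 - 0.266*2.253 = 0.40070
Fs = 0.40070 * 1.4 * 2.253 = 1.2639 persons/(s*m)
Fc = 1.2639 * 2.003 = 2.5316 persons/s

2.5316 persons/s


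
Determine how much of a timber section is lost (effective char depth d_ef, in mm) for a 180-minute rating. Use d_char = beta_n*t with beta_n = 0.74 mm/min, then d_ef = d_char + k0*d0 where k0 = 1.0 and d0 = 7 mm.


d_char = 0.74 * 180 = 133.2 mm
d_ef = 133.2 + 1.0*7 = 140.2 mm

140.2 mm


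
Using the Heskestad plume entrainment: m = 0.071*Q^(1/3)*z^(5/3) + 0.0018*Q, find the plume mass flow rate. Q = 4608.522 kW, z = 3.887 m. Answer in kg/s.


Q^(1/3) = 16.641
z^(5/3) = 9.6093
First term = 0.071 * 16.641 * 9.6093 = 11.354
Second term = 0.0018 * 4608.522 = 8.2953
m = 19.649 kg/s

19.649 kg/s


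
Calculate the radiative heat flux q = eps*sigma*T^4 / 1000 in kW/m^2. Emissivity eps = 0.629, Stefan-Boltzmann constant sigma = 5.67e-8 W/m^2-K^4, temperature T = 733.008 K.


T^4 = 2.8869e+11
q = 0.629 * 5.67e-8 * 2.8869e+11 / 1000 = 10.296 kW/m^2

10.296 kW/m^2


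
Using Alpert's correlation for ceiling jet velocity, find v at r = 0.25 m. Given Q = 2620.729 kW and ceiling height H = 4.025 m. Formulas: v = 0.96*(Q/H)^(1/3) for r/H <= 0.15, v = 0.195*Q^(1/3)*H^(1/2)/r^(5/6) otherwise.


r/H = 0.25 / 4.025 = 0.062112
r/H <= 0.15, so v = 0.96*(Q/H)^(1/3)
Q/H = 651.11
(Q/H)^(1/3) = 8.6673
v = 0.96 * 8.6673 = 8.3206 m/s

8.3206 m/s


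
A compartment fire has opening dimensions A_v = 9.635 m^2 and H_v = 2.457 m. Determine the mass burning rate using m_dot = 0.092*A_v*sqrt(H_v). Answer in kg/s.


sqrt(H_v) = 1.5675
m_dot = 0.092 * 9.635 * 1.5675 = 1.3894 kg/s

1.3894 kg/s


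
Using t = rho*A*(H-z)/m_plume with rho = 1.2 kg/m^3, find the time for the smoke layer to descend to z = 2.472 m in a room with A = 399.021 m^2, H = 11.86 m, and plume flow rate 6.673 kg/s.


H - z = 9.388 m
t = 1.2 * 399.021 * 9.388 / 6.673 = 673.64 s

673.64 s


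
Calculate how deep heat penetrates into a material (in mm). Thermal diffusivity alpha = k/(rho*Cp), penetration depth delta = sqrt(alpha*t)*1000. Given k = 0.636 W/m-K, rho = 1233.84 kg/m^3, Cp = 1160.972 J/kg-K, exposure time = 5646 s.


alpha = 0.636 / (1233.84 * 1160.972) = 4.4399e-07 m^2/s
alpha * t = 0.0025068
delta = sqrt(0.0025068) * 1000 = 50.068 mm

50.068 mm


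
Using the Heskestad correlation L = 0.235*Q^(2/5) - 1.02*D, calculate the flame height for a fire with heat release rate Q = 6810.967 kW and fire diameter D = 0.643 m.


Q^(2/5) = 34.142
0.235 * Q^(2/5) = 8.0233
1.02 * D = 0.65586
L = 7.3674 m

7.3674 m


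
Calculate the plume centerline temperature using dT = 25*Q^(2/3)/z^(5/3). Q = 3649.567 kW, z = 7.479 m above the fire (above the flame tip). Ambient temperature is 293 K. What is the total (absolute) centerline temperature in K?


Q^(2/3) = 237.04
z^(5/3) = 28.603
dT = 25 * 237.04 / 28.603 = 207.19 K
T = 293 + 207.19 = 500.19 K

500.19 K


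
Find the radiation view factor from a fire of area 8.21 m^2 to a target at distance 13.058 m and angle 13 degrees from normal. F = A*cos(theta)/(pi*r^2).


cos(13 deg) = 0.97437
pi*r^2 = 535.68
F = 8.21 * 0.97437 / 535.68 = 0.014934

0.014934


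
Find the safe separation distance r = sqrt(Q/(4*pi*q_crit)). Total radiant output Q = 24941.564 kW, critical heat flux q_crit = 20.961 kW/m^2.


4*pi*q_crit = 263.40
Q/(4*pi*q_crit) = 94.689
r = sqrt(94.689) = 9.7309 m

9.7309 m


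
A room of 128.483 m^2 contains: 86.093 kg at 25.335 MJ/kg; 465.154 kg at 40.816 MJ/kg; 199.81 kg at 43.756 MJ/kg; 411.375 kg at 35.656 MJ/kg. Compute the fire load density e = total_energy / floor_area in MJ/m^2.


Total energy = 86.093*25.335 + 465.154*40.816 + 199.81*43.756 + 411.375*35.656
= 2181.166 + 18985.73 + 8742.886 + 14667.987
= 44577.77 MJ
e = 44577.77 / 128.483 = 346.95 MJ/m^2

346.95 MJ/m^2


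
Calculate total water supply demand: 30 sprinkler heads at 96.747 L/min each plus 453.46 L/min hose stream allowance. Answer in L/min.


Sprinkler demand = 30 * 96.747 = 2902.41 L/min
Total = 2902.41 + 453.46 = 3355.87 L/min

3355.87 L/min


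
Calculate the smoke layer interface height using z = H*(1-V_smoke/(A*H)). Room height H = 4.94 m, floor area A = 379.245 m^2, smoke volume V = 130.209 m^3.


V/(A*H) = 0.069502
1 - 0.069502 = 0.93050
z = 4.94 * 0.93050 = 4.5967 m

4.5967 m


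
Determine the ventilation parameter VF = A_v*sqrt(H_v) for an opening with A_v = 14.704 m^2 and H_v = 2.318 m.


sqrt(H_v) = 1.5225
VF = 14.704 * 1.5225 = 22.387 m^(5/2)

22.387 m^(5/2)


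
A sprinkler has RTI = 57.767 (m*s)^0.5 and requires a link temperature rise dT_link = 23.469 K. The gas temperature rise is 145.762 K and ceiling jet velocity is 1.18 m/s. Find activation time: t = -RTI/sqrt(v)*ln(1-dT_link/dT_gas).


dT_link/dT_gas = 0.16101
ln(1 - 0.16101) = -0.17556
t = -57.767 / sqrt(1.18) * -0.17556 = 9.3358 s

9.3358 s


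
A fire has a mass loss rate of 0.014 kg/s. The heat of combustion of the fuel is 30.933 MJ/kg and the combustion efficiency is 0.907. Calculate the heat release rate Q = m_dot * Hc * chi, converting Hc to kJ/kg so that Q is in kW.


Hc = 30.933 MJ/kg = 30.933 * 1000 kJ/kg = 30933 kJ/kg
Q = 0.014 kg/s * 30933 kJ/kg * 0.907 = 392.79 kW

392.79 kW


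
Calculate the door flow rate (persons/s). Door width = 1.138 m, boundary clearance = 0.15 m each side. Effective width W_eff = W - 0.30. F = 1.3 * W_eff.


W_eff = 1.138 - 0.30 = 0.838 m
F = 1.3 * 0.838 = 1.0894 persons/s

1.0894 persons/s


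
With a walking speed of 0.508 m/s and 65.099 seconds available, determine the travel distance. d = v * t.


d = 0.508 * 65.099 = 33.070 m

33.070 m


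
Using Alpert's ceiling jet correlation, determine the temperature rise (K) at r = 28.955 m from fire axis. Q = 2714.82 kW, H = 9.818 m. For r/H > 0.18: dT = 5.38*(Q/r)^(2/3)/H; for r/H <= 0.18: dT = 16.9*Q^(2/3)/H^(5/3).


r/H = 28.955 / 9.818 = 2.9492
r/H > 0.18, so dT = 5.38*(Q/r)^(2/3)/H
Q/r = 93.760
(Q/r)^(2/3) = 20.639
dT = 5.38 * 20.639 / 9.818 = 11.309 K

11.309 K


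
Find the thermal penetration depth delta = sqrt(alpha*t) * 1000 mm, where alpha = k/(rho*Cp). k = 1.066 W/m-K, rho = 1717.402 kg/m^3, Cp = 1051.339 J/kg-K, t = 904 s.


alpha = 1.066 / (1717.402 * 1051.339) = 5.9039e-07 m^2/s
alpha * t = 0.00053372
delta = sqrt(0.00053372) * 1000 = 23.102 mm

23.102 mm


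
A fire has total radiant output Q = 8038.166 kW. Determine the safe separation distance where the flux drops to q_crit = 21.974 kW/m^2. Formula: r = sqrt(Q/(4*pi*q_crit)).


4*pi*q_crit = 276.13
Q/(4*pi*q_crit) = 29.110
r = sqrt(29.110) = 5.3953 m

5.3953 m


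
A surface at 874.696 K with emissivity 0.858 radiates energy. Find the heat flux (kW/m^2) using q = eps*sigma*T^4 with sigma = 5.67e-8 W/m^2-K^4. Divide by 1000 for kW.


T^4 = 5.8537e+11
q = 0.858 * 5.67e-8 * 5.8537e+11 / 1000 = 28.477 kW/m^2

28.477 kW/m^2


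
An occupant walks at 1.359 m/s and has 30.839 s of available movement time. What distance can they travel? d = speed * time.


d = 1.359 * 30.839 = 41.910 m

41.910 m


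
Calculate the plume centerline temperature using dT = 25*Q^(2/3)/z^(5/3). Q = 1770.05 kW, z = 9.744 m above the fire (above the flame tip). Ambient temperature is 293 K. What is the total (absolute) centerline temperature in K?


Q^(2/3) = 146.33
z^(5/3) = 44.452
dT = 25 * 146.33 / 44.452 = 82.294 K
T = 293 + 82.294 = 375.29 K

375.29 K


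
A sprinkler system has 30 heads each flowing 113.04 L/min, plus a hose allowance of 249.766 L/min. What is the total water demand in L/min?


Sprinkler demand = 30 * 113.04 = 3391.2 L/min
Total = 3391.2 + 249.766 = 3640.966 L/min

3640.966 L/min


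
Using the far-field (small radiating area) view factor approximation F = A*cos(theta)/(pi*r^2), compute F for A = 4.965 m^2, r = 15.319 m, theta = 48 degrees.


cos(48 deg) = 0.66913
pi*r^2 = 737.24
F = 4.965 * 0.66913 / 737.24 = 0.0045063

0.0045063


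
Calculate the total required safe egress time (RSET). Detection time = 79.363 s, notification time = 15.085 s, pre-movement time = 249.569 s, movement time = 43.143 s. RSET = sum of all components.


Total = 79.363 + 15.085 + 249.569 + 43.143 = 387.16 s

387.16 s


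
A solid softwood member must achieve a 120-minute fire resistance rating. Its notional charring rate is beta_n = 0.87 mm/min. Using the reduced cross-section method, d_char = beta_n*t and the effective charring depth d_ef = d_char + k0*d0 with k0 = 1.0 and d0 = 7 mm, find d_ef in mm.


d_char = 0.87 * 120 = 104.4 mm
d_ef = 104.4 + 1.0*7 = 111.4 mm

111.4 mm


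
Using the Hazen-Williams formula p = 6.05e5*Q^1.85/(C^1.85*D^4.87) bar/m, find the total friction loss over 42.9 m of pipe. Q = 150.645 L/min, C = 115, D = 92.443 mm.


Q^1.85 = 10696
C^1.85 = 6490.7
D^4.87 = 3.7481e+09
p/m = 0.00026600 bar/m
p_total = 0.00026600 * 42.9 = 0.011411 bar

0.011411 bar


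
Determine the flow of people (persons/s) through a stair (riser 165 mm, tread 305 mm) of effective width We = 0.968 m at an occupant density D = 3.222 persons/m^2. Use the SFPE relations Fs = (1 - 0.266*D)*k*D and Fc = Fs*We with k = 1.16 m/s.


1 - 0.266*D = 1 - 0.266*3.222 = 0.14295
Fs = 0.14295 * 1.16 * 3.222 = 0.53427 persons/(s*m)
Fc = 0.53427 * 0.968 = 0.51717 persons/s

0.51717 persons/s


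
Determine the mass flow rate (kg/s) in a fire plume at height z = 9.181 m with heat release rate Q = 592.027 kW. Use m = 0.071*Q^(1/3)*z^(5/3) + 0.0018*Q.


Q^(1/3) = 8.3968
z^(5/3) = 40.255
First term = 0.071 * 8.3968 * 40.255 = 23.999
Second term = 0.0018 * 592.027 = 1.0656
m = 25.064 kg/s

25.064 kg/s


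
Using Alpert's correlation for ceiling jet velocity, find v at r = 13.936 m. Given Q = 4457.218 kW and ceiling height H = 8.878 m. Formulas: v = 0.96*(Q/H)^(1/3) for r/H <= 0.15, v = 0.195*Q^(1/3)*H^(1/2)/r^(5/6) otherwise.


r/H = 13.936 / 8.878 = 1.5697
r/H > 0.15, so v = 0.195*Q^(1/3)*H^(1/2)/r^(5/6)
Q^(1/3) = 16.457
H^(1/2) = 2.9796
r^(5/6) = 8.9836
v = 0.195 * 16.457 * 2.9796 / 8.9836 = 1.0644 m/s

1.0644 m/s


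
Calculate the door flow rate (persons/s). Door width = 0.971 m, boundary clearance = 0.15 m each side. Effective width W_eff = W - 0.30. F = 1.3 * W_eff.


W_eff = 0.971 - 0.30 = 0.671 m
F = 1.3 * 0.671 = 0.87230 persons/s

0.87230 persons/s


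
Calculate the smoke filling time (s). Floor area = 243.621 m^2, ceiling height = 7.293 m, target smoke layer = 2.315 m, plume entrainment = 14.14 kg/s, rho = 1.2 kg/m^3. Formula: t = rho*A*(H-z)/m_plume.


H - z = 4.978 m
t = 1.2 * 243.621 * 4.978 / 14.14 = 102.92 s

102.92 s


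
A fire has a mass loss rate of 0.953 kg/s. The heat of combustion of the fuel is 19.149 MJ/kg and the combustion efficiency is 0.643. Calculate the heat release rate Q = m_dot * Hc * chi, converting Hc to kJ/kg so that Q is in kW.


Hc = 19.149 MJ/kg = 19.149 * 1000 kJ/kg = 19149 kJ/kg
Q = 0.953 kg/s * 19149 kJ/kg * 0.643 = 11734 kW

11734 kW


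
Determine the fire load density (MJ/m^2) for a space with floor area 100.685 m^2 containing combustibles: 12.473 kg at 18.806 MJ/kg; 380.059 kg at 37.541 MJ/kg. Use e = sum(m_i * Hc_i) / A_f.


Total energy = 12.473*18.806 + 380.059*37.541
= 234.5672 + 14267.79
= 14502.36 MJ
e = 14502.36 / 100.685 = 144.04 MJ/m^2

144.04 MJ/m^2


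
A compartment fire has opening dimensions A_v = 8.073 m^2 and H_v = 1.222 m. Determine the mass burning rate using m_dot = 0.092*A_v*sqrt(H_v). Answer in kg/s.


sqrt(H_v) = 1.1054
m_dot = 0.092 * 8.073 * 1.1054 = 0.82103 kg/s

0.82103 kg/s


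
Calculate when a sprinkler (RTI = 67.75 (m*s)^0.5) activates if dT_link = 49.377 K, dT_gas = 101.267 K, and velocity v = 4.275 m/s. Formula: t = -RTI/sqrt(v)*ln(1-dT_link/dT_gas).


dT_link/dT_gas = 0.48759
ln(1 - 0.48759) = -0.66863
t = -67.75 / sqrt(4.275) * -0.66863 = 21.909 s

21.909 s


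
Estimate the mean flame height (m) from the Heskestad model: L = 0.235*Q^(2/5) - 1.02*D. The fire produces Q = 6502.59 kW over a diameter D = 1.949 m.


Q^(2/5) = 33.515
0.235 * Q^(2/5) = 7.8759
1.02 * D = 1.9880
L = 5.8880 m

5.8880 m


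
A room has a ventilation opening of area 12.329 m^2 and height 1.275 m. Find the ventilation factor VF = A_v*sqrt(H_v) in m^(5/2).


sqrt(H_v) = 1.1292
VF = 12.329 * 1.1292 = 13.921 m^(5/2)

13.921 m^(5/2)


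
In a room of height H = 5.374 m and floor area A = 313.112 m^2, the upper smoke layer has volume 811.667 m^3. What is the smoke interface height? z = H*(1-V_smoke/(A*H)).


V/(A*H) = 0.48237
1 - 0.48237 = 0.51763
z = 5.374 * 0.51763 = 2.7817 m

2.7817 m


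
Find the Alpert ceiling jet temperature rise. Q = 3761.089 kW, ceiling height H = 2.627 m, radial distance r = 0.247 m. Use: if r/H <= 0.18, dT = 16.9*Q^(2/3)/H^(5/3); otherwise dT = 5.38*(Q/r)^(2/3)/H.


r/H = 0.247 / 2.627 = 0.094024
r/H <= 0.18, so dT = 16.9*Q^(2/3)/H^(5/3)
Q^(2/3) = 241.85
H^(5/3) = 5.0015
dT = 16.9 * 241.85 / 5.0015 = 817.20 K

817.20 K


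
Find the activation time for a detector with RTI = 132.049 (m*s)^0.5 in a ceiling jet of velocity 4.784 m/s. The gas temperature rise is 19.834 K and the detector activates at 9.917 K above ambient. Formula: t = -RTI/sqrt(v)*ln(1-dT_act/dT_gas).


dT_act/dT_gas = 0.5
ln(1 - 0.5) = -0.69315
t = -132.049 / sqrt(4.784) * -0.69315 = 41.847 s

41.847 s


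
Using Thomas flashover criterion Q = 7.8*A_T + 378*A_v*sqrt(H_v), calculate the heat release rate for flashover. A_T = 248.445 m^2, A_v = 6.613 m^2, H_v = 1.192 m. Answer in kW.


7.8*A_T = 1937.871
sqrt(H_v) = 1.0918
378*A_v*sqrt(H_v) = 2729.2
Q = 1937.871 + 2729.2 = 4667.0 kW

4667.0 kW


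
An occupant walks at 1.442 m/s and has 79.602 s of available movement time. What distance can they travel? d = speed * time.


d = 1.442 * 79.602 = 114.79 m

114.79 m


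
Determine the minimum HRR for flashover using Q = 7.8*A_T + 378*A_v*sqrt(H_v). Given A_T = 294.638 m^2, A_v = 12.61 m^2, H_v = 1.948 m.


7.8*A_T = 2298.2
sqrt(H_v) = 1.3957
378*A_v*sqrt(H_v) = 6652.8
Q = 2298.2 + 6652.8 = 8950.9 kW

8950.9 kW


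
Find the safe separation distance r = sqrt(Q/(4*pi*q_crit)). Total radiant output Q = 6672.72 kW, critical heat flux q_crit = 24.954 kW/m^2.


4*pi*q_crit = 313.58
Q/(4*pi*q_crit) = 21.279
r = sqrt(21.279) = 4.6129 m

4.6129 m


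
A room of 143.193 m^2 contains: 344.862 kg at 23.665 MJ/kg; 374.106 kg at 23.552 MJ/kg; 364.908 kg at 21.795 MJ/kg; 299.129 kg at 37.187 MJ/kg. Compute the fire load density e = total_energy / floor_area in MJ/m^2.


Total energy = 344.862*23.665 + 374.106*23.552 + 364.908*21.795 + 299.129*37.187
= 8161.159 + 8810.945 + 7953.170 + 11123.71
= 36048.98 MJ
e = 36048.98 / 143.193 = 251.75 MJ/m^2

251.75 MJ/m^2


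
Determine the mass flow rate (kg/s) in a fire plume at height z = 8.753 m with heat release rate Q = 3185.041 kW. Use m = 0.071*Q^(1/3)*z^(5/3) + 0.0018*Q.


Q^(1/3) = 14.713
z^(5/3) = 37.176
First term = 0.071 * 14.713 * 37.176 = 38.835
Second term = 0.0018 * 3185.041 = 5.7331
m = 44.568 kg/s

44.568 kg/s


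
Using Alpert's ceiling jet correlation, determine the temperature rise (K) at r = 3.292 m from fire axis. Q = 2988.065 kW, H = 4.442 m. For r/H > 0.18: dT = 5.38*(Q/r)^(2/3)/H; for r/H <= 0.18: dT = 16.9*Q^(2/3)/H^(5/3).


r/H = 3.292 / 4.442 = 0.74111
r/H > 0.18, so dT = 5.38*(Q/r)^(2/3)/H
Q/r = 907.67
(Q/r)^(2/3) = 93.746
dT = 5.38 * 93.746 / 4.442 = 113.54 K

113.54 K


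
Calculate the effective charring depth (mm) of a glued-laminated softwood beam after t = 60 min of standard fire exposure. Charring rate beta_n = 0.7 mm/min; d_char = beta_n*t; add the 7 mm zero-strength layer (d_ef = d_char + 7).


d_char = 0.7 * 60 = 42 mm
d_ef = 42 + 1.0*7 = 49 mm

49 mm


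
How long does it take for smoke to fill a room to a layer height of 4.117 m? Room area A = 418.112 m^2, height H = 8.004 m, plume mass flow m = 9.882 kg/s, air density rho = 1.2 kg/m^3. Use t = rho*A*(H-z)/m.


H - z = 3.887 m
t = 1.2 * 418.112 * 3.887 / 9.882 = 197.35 s

197.35 s


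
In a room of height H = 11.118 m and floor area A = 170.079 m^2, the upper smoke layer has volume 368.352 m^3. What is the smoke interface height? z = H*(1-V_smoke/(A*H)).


V/(A*H) = 0.19480
1 - 0.19480 = 0.80520
z = 11.118 * 0.80520 = 8.9522 m

8.9522 m


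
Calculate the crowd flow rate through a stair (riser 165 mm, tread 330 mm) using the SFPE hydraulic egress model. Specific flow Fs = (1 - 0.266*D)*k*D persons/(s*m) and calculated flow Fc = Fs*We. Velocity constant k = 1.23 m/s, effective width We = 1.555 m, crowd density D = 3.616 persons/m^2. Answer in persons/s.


1 - 0.266*D = 1 - 0.266*3.616 = 0.038144
Fs = 0.038144 * 1.23 * 3.616 = 0.16965 persons/(s*m)
Fc = 0.16965 * 1.555 = 0.26381 persons/s

0.26381 persons/s


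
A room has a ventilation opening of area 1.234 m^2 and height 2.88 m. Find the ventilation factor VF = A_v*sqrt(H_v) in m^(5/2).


sqrt(H_v) = 1.6971
VF = 1.234 * 1.6971 = 2.0942 m^(5/2)

2.0942 m^(5/2)


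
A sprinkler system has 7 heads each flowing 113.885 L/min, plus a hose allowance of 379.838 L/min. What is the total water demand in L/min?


Sprinkler demand = 7 * 113.885 = 797.195 L/min
Total = 797.195 + 379.838 = 1177.033 L/min

1177.033 L/min


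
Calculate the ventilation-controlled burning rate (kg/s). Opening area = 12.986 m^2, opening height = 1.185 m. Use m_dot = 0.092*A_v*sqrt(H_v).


sqrt(H_v) = 1.0886
m_dot = 0.092 * 12.986 * 1.0886 = 1.3005 kg/s

1.3005 kg/s


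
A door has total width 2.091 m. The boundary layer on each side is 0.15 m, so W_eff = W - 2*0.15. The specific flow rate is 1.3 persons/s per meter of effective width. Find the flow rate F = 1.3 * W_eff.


W_eff = 2.091 - 0.30 = 1.791 m
F = 1.3 * 1.791 = 2.3283 persons/s

2.3283 persons/s


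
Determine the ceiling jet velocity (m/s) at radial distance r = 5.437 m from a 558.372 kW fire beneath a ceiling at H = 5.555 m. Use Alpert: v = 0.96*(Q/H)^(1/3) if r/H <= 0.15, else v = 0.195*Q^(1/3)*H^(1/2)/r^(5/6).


r/H = 5.437 / 5.555 = 0.97876
r/H > 0.15, so v = 0.195*Q^(1/3)*H^(1/2)/r^(5/6)
Q^(1/3) = 8.2346
H^(1/2) = 2.3569
r^(5/6) = 4.1001
v = 0.195 * 8.2346 * 2.3569 / 4.1001 = 0.92304 m/s

0.92304 m/s


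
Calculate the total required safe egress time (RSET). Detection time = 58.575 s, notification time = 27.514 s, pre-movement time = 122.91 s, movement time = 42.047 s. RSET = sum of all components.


Total = 58.575 + 27.514 + 122.91 + 42.047 = 251.046 s

251.046 s


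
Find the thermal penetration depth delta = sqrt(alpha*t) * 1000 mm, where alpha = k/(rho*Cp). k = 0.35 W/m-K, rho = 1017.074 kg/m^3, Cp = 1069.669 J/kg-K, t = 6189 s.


alpha = 0.35 / (1017.074 * 1069.669) = 3.2171e-07 m^2/s
alpha * t = 0.0019911
delta = sqrt(0.0019911) * 1000 = 44.621 mm

44.621 mm


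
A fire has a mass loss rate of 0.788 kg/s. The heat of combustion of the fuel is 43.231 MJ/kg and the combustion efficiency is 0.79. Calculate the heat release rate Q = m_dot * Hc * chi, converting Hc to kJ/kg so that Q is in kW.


Hc = 43.231 MJ/kg = 43.231 * 1000 kJ/kg = 43231 kJ/kg
Q = 0.788 kg/s * 43231 kJ/kg * 0.79 = 26912 kW

26912 kW


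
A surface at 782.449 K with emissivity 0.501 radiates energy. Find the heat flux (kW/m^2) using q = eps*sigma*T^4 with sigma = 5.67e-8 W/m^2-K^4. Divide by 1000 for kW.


T^4 = 3.7482e+11
q = 0.501 * 5.67e-8 * 3.7482e+11 / 1000 = 10.647 kW/m^2

10.647 kW/m^2


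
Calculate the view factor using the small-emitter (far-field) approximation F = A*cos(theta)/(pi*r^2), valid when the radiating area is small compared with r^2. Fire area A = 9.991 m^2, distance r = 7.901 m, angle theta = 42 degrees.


cos(42 deg) = 0.74314
pi*r^2 = 196.12
F = 9.991 * 0.74314 / 196.12 = 0.037859

0.037859


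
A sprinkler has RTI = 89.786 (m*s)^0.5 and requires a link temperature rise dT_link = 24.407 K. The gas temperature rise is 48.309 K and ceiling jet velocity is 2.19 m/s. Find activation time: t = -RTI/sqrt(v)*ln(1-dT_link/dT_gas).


dT_link/dT_gas = 0.50523
ln(1 - 0.50523) = -0.70366
t = -89.786 / sqrt(2.19) * -0.70366 = 42.692 s

42.692 s


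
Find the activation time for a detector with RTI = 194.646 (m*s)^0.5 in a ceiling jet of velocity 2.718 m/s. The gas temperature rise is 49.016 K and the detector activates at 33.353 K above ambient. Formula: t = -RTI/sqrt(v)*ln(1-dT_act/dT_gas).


dT_act/dT_gas = 0.68045
ln(1 - 0.68045) = -1.1408
t = -194.646 / sqrt(2.718) * -1.1408 = 134.69 s

134.69 s


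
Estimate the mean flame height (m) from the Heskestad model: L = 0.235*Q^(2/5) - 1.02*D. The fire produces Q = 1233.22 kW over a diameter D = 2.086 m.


Q^(2/5) = 17.235
0.235 * Q^(2/5) = 4.0503
1.02 * D = 2.1277
L = 1.9226 m

1.9226 m


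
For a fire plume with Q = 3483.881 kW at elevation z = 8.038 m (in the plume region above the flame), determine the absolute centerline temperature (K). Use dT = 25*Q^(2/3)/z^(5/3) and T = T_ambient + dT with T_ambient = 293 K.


Q^(2/3) = 229.81
z^(5/3) = 32.254
dT = 25 * 229.81 / 32.254 = 178.13 K
T = 293 + 178.13 = 471.13 K

471.13 K


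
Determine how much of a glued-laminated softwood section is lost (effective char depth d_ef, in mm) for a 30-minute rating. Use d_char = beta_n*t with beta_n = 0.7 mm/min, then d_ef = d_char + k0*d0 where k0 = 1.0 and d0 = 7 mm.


d_char = 0.7 * 30 = 21 mm
d_ef = 21 + 1.0*7 = 28 mm

28 mm


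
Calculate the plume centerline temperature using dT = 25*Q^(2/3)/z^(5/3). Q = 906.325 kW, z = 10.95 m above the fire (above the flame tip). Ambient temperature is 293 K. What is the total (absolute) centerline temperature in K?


Q^(2/3) = 93.653
z^(5/3) = 53.995
dT = 25 * 93.653 / 53.995 = 43.362 K
T = 293 + 43.362 = 336.36 K

336.36 K


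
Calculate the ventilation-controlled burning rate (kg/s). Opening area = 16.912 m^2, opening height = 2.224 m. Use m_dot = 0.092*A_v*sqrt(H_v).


sqrt(H_v) = 1.4913
m_dot = 0.092 * 16.912 * 1.4913 = 2.3203 kg/s

2.3203 kg/s


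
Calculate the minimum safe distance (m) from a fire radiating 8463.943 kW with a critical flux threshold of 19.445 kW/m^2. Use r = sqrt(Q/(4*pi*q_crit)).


4*pi*q_crit = 244.35
Q/(4*pi*q_crit) = 34.638
r = sqrt(34.638) = 5.8854 m

5.8854 m


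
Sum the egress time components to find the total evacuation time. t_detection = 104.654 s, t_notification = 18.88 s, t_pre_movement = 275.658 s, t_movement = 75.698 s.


Total = 104.654 + 18.88 + 275.658 + 75.698 = 474.89 s

474.89 s


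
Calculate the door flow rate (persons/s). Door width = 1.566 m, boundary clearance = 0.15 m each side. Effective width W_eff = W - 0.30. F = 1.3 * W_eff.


W_eff = 1.566 - 0.30 = 1.266 m
F = 1.3 * 1.266 = 1.6458 persons/s

1.6458 persons/s


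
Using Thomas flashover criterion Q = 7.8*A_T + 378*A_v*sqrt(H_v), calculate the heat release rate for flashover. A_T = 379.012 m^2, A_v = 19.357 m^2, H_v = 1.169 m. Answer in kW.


7.8*A_T = 2956.3
sqrt(H_v) = 1.0812
378*A_v*sqrt(H_v) = 7911.1
Q = 2956.3 + 7911.1 = 10867 kW

10867 kW


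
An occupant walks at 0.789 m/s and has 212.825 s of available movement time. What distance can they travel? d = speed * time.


d = 0.789 * 212.825 = 167.92 m

167.92 m


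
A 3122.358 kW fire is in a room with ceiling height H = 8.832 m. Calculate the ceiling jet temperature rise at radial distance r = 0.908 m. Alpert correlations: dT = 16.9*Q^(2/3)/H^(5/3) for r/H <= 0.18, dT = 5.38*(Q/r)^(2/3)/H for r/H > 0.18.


r/H = 0.908 / 8.832 = 0.10281
r/H <= 0.18, so dT = 16.9*Q^(2/3)/H^(5/3)
Q^(2/3) = 213.63
H^(5/3) = 37.737
dT = 16.9 * 213.63 / 37.737 = 95.670 K

95.670 K


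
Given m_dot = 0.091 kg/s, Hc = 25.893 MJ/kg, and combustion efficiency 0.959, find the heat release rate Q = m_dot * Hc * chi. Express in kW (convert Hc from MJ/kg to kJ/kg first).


Hc = 25.893 MJ/kg = 25.893 * 1000 kJ/kg = 25893 kJ/kg
Q = 0.091 kg/s * 25893 kJ/kg * 0.959 = 2259.7 kW

2259.7 kW


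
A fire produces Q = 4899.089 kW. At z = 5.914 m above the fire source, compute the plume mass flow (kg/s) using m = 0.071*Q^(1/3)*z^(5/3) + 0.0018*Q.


Q^(1/3) = 16.984
z^(5/3) = 19.341
First term = 0.071 * 16.984 * 19.341 = 23.322
Second term = 0.0018 * 4899.089 = 8.8184
m = 32.140 kg/s

32.140 kg/s


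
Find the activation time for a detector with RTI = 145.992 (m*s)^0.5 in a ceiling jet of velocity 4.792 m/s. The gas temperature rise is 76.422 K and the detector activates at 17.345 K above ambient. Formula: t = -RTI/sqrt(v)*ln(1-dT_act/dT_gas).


dT_act/dT_gas = 0.22696
ln(1 - 0.22696) = -0.25743
t = -145.992 / sqrt(4.792) * -0.25743 = 17.168 s

17.168 s


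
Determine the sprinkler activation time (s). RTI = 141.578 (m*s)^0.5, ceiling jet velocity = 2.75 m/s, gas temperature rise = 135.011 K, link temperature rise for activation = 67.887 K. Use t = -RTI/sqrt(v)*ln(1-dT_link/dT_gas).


dT_link/dT_gas = 0.50283
ln(1 - 0.50283) = -0.69881
t = -141.578 / sqrt(2.75) * -0.69881 = 59.661 s

59.661 s


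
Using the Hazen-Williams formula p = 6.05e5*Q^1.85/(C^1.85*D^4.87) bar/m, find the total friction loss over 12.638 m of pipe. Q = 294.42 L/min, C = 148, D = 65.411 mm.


Q^1.85 = 36948
C^1.85 = 10351
D^4.87 = 6.9538e+08
p/m = 0.0031056 bar/m
p_total = 0.0031056 * 12.638 = 0.039248 bar

0.039248 bar


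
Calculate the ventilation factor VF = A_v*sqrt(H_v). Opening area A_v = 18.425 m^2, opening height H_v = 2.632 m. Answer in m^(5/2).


sqrt(H_v) = 1.6223
VF = 18.425 * 1.6223 = 29.892 m^(5/2)

29.892 m^(5/2)


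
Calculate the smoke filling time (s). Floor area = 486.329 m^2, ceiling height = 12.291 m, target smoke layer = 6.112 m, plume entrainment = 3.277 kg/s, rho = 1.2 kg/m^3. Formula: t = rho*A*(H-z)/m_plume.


H - z = 6.179 m
t = 1.2 * 486.329 * 6.179 / 3.277 = 1100.4 s

1100.4 s


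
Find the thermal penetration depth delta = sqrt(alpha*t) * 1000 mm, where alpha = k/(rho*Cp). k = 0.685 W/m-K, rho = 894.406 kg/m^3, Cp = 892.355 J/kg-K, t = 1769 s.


alpha = 0.685 / (894.406 * 892.355) = 8.5826e-07 m^2/s
alpha * t = 0.0015183
delta = sqrt(0.0015183) * 1000 = 38.965 mm

38.965 mm


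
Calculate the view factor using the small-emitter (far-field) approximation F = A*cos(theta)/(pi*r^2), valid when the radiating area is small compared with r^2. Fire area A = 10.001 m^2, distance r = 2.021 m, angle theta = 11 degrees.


cos(11 deg) = 0.98163
pi*r^2 = 12.832
F = 10.001 * 0.98163 / 12.832 = 0.76508

0.76508


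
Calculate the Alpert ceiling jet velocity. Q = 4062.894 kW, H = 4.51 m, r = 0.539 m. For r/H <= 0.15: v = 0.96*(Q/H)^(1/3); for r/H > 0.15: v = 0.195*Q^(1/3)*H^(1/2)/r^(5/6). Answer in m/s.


r/H = 0.539 / 4.51 = 0.11951
r/H <= 0.15, so v = 0.96*(Q/H)^(1/3)
Q/H = 900.86
(Q/H)^(1/3) = 9.6580
v = 0.96 * 9.6580 = 9.2717 m/s

9.2717 m/s


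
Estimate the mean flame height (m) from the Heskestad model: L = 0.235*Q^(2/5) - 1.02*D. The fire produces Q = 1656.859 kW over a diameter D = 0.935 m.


Q^(2/5) = 19.396
0.235 * Q^(2/5) = 4.5581
1.02 * D = 0.95370
L = 3.6044 m

3.6044 m


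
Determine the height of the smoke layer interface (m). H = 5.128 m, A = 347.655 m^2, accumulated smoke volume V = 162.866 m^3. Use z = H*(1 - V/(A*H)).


V/(A*H) = 0.091355
1 - 0.091355 = 0.90864
z = 5.128 * 0.90864 = 4.6595 m

4.6595 m


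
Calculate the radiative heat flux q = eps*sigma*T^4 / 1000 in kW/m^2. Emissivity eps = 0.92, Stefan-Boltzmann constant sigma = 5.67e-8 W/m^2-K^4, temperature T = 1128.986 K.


T^4 = 1.6246e+12
q = 0.92 * 5.67e-8 * 1.6246e+12 / 1000 = 84.747 kW/m^2

84.747 kW/m^2


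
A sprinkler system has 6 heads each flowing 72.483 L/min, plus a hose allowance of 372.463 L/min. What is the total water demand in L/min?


Sprinkler demand = 6 * 72.483 = 434.898 L/min
Total = 434.898 + 372.463 = 807.361 L/min

807.361 L/min


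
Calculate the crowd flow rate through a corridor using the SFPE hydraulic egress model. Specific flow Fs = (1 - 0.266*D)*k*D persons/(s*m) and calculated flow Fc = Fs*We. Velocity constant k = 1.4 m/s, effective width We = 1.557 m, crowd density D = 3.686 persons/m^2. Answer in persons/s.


1 - 0.266*D = 1 - 0.266*3.686 = 0.019524
Fs = 0.019524 * 1.4 * 3.686 = 0.10075 persons/(s*m)
Fc = 0.10075 * 1.557 = 0.15687 persons/s

0.15687 persons/s


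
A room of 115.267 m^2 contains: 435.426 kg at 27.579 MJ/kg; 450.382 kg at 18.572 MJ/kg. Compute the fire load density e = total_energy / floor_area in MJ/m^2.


Total energy = 435.426*27.579 + 450.382*18.572
= 12008.61 + 8364.495
= 20373.11 MJ
e = 20373.11 / 115.267 = 176.75 MJ/m^2

176.75 MJ/m^2


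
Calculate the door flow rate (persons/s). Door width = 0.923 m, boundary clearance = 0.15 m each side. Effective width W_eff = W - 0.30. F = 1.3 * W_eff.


W_eff = 0.923 - 0.30 = 0.623 m
F = 1.3 * 0.623 = 0.80990 persons/s

0.80990 persons/s


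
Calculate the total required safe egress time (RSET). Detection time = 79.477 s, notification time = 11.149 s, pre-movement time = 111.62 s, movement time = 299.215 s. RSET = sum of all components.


Total = 79.477 + 11.149 + 111.62 + 299.215 = 501.461 s

501.461 s


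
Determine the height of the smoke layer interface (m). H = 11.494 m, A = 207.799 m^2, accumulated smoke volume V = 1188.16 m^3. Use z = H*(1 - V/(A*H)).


V/(A*H) = 0.49746
1 - 0.49746 = 0.50254
z = 11.494 * 0.50254 = 5.7762 m

5.7762 m


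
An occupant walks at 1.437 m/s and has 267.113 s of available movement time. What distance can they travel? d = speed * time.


d = 1.437 * 267.113 = 383.84 m

383.84 m


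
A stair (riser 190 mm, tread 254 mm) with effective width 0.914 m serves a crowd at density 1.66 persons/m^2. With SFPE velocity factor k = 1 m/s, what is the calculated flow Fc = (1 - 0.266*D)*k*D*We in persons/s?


1 - 0.266*D = 1 - 0.266*1.66 = 0.55844
Fs = 0.55844 * 1 * 1.66 = 0.92701 persons/(s*m)
Fc = 0.92701 * 0.914 = 0.84729 persons/s

0.84729 persons/s


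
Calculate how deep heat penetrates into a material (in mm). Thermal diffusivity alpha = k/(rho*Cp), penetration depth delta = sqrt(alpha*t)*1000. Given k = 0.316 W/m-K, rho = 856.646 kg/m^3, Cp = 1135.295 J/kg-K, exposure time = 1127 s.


alpha = 0.316 / (856.646 * 1135.295) = 3.2492e-07 m^2/s
alpha * t = 0.00036619
delta = sqrt(0.00036619) * 1000 = 19.136 mm

19.136 mm


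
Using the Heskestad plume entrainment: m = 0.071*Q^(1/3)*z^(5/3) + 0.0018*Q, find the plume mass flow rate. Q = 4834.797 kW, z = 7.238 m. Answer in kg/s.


Q^(1/3) = 16.909
z^(5/3) = 27.083
First term = 0.071 * 16.909 * 27.083 = 32.515
Second term = 0.0018 * 4834.797 = 8.7026
m = 41.218 kg/s

41.218 kg/s


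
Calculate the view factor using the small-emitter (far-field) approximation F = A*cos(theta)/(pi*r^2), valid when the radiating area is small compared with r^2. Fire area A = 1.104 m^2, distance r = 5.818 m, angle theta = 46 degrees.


cos(46 deg) = 0.69466
pi*r^2 = 106.34
F = 1.104 * 0.69466 / 106.34 = 0.0072118

0.0072118


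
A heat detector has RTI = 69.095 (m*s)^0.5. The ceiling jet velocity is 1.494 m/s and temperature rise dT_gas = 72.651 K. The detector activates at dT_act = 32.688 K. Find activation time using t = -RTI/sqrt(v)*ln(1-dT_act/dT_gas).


dT_act/dT_gas = 0.44993
ln(1 - 0.44993) = -0.59771
t = -69.095 / sqrt(1.494) * -0.59771 = 33.788 s

33.788 s


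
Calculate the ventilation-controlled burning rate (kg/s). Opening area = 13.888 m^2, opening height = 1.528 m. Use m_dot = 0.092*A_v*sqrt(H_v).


sqrt(H_v) = 1.2361
m_dot = 0.092 * 13.888 * 1.2361 = 1.5794 kg/s

1.5794 kg/s


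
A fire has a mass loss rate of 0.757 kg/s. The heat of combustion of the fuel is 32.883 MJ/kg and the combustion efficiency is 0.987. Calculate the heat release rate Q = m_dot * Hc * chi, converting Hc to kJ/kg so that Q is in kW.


Hc = 32.883 MJ/kg = 32.883 * 1000 kJ/kg = 32883 kJ/kg
Q = 0.757 kg/s * 32883 kJ/kg * 0.987 = 24569 kW

24569 kW


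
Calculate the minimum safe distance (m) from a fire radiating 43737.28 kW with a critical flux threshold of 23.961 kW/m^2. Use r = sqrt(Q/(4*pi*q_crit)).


4*pi*q_crit = 301.10
Q/(4*pi*q_crit) = 145.26
r = sqrt(145.26) = 12.052 m

12.052 m


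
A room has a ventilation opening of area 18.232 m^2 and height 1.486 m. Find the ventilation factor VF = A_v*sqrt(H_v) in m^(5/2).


sqrt(H_v) = 1.2190
VF = 18.232 * 1.2190 = 22.225 m^(5/2)

22.225 m^(5/2)


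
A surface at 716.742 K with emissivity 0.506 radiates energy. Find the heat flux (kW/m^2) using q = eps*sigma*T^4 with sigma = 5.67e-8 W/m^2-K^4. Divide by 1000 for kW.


T^4 = 2.6391e+11
q = 0.506 * 5.67e-8 * 2.6391e+11 / 1000 = 7.5716 kW/m^2

7.5716 kW/m^2


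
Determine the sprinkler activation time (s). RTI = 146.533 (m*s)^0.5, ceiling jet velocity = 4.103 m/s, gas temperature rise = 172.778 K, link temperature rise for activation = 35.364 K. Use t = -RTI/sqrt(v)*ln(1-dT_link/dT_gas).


dT_link/dT_gas = 0.20468
ln(1 - 0.20468) = -0.22901
t = -146.533 / sqrt(4.103) * -0.22901 = 16.567 s

16.567 s


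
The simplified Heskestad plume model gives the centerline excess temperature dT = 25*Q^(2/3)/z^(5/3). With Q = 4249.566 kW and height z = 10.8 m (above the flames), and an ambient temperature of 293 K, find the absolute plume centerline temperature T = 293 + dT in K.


Q^(2/3) = 262.36
z^(5/3) = 52.768
dT = 25 * 262.36 / 52.768 = 124.30 K
T = 293 + 124.30 = 417.30 K

417.30 K


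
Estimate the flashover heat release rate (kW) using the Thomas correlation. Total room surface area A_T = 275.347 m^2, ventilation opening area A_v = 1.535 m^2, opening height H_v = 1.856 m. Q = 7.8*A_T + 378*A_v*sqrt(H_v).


7.8*A_T = 2147.7
sqrt(H_v) = 1.3624
378*A_v*sqrt(H_v) = 790.48
Q = 2147.7 + 790.48 = 2938.2 kW

2938.2 kW


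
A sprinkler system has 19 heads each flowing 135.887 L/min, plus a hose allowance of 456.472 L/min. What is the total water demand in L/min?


Sprinkler demand = 19 * 135.887 = 2581.853 L/min
Total = 2581.853 + 456.472 = 3038.325 L/min

3038.325 L/min


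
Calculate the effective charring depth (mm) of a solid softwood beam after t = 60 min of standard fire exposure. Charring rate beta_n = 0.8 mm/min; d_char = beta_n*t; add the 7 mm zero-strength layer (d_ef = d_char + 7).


d_char = 0.8 * 60 = 48 mm
d_ef = 48 + 1.0*7 = 55 mm

55 mm


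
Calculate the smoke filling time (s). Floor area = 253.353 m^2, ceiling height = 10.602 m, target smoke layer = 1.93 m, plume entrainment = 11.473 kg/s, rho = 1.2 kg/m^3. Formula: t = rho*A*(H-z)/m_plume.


H - z = 8.672 m
t = 1.2 * 253.353 * 8.672 / 11.473 = 229.80 s

229.80 s


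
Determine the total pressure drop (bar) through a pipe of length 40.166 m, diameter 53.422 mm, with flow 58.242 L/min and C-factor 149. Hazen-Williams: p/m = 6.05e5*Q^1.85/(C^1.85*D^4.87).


Q^1.85 = 1843.7
C^1.85 = 10481
D^4.87 = 2.5942e+08
p/m = 0.00041025 bar/m
p_total = 0.00041025 * 40.166 = 0.016478 bar

0.016478 bar


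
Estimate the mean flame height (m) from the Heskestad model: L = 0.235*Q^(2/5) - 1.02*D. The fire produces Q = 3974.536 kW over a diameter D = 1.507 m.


Q^(2/5) = 27.524
0.235 * Q^(2/5) = 6.4682
1.02 * D = 1.5371
L = 4.9310 m

4.9310 m


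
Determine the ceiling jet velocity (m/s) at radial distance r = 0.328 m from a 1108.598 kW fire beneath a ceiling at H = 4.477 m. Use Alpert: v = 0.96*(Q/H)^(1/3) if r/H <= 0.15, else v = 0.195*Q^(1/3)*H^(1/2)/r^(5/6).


r/H = 0.328 / 4.477 = 0.073263
r/H <= 0.15, so v = 0.96*(Q/H)^(1/3)
Q/H = 247.62
(Q/H)^(1/3) = 6.2796
v = 0.96 * 6.2796 = 6.0284 m/s

6.0284 m/s


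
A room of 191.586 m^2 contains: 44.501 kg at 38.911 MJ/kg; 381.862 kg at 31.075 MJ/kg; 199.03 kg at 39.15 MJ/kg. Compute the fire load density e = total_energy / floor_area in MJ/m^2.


Total energy = 44.501*38.911 + 381.862*31.075 + 199.03*39.15
= 1731.578 + 11866.36 + 7792.024
= 21389.96 MJ
e = 21389.96 / 191.586 = 111.65 MJ/m^2

111.65 MJ/m^2


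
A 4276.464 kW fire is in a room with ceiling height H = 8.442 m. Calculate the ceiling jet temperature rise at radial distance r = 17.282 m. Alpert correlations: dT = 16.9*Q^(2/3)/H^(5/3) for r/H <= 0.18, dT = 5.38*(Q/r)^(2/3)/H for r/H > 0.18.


r/H = 17.282 / 8.442 = 2.0471
r/H > 0.18, so dT = 5.38*(Q/r)^(2/3)/H
Q/r = 247.45
(Q/r)^(2/3) = 39.415
dT = 5.38 * 39.415 / 8.442 = 25.119 K

25.119 K
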